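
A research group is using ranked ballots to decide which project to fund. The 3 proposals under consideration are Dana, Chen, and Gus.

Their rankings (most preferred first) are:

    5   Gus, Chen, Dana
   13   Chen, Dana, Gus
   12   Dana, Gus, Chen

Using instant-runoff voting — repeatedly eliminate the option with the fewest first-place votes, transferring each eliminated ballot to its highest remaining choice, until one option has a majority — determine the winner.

Chen

Round 1: Chen 13, Dana 12, Gus 5. Gus has the fewest and is eliminated.
Round 2: Chen 18, Dana 12. Chen has a majority.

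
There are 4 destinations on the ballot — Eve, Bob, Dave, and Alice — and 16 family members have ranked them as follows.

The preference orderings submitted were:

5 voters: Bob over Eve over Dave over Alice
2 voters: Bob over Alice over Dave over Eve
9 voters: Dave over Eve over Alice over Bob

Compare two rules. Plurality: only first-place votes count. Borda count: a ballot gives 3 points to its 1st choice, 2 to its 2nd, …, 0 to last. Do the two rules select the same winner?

Yes

Plurality first-place counts: Eve 0, Bob 7, Dave 9, Alice 0 → Dave.
Borda totals: Eve 28, Bob 21, Dave 34, Alice 13 → Dave.
The two rules agree on Dave.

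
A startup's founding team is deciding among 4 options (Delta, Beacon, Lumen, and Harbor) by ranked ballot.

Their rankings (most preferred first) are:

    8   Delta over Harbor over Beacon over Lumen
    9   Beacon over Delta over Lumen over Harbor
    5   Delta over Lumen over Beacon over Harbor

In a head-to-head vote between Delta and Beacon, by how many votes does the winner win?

4

Ballots ranking Delta above Beacon: 8+5 = 13.
Ballots ranking Beacon above Delta: 9.
Delta wins 13–9, a margin of 4.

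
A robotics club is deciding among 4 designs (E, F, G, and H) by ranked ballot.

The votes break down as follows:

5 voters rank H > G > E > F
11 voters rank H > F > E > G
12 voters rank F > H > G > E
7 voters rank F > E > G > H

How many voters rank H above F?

16

Ballots ranking H above F: 5+11 = 16.
Ballots ranking F above H: 12+7 = 19.
So 16 of 35 voters prefer H to F.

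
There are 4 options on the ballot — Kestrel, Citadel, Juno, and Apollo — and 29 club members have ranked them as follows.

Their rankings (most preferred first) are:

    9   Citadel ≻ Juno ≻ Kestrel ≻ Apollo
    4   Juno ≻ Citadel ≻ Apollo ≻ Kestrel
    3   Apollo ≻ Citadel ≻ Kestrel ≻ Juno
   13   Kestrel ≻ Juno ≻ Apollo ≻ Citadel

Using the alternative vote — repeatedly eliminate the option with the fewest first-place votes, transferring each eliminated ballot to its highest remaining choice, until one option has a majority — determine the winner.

Round 1: Kestrel 13, Citadel 9, Juno 4, Apollo 3. Apollo has the fewest and is eliminated.
Round 2: Kestrel 13, Citadel 12, Juno 4. Juno has the fewest and is eliminated.
Round 3: Citadel 16, Kestrel 13. Citadel has a majority.

Citadel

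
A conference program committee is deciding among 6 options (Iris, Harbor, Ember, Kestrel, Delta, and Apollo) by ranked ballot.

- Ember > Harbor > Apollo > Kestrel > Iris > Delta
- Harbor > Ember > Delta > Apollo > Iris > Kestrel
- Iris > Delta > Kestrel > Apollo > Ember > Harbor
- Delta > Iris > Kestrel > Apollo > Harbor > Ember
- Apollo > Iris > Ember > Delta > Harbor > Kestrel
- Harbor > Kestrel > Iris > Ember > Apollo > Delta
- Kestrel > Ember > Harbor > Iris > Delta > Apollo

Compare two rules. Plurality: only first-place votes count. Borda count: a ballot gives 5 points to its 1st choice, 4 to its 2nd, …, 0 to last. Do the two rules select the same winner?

Plurality first-place counts: Iris 1, Harbor 2, Ember 1, Kestrel 1, Delta 1, Apollo 1 → Harbor.
Borda totals: Iris 20, Harbor 19, Ember 19, Kestrel 17, Delta 15, Apollo 15 → Iris.
The two rules disagree: plurality picks Harbor, Borda picks Iris.

No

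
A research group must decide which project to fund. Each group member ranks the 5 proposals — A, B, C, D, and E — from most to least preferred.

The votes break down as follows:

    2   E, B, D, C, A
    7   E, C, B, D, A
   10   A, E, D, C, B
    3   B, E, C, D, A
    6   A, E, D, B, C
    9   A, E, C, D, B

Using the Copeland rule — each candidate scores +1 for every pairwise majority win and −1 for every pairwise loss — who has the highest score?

Pairwise results:
  A vs B: A wins 25–12.
  A vs C: A wins 25–12.
  A vs D: A wins 25–12.
  A vs E: A wins 25–12.
  B vs C: C wins 26–11.
  B vs D: D wins 25–12.
  B vs E: E wins 34–3.
  C vs D: C wins 19–18.
  C vs E: E wins 37–0.
  D vs E: E wins 37–0.
Copeland scores (wins − losses):
  A: 4 − 0 = 4
  B: 0 − 4 = -4
  C: 2 − 2 = 0
  D: 1 − 3 = -2
  E: 3 − 1 = 2
A has the best Copeland score.

A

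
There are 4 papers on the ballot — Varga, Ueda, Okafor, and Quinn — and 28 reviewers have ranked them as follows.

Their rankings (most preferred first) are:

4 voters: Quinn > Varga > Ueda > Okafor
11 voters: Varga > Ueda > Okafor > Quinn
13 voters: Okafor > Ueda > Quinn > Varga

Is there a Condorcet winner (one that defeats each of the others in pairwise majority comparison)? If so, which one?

Head-to-head results (28 voters total):
Varga vs Ueda: Varga wins 15–13.
Varga vs Okafor: Varga wins 15–13.
Varga vs Quinn: Quinn wins 17–11.
Ueda vs Okafor: Ueda wins 15–13.
Ueda vs Quinn: Ueda wins 24–4.
Okafor vs Quinn: Okafor wins 24–4.
No candidate beats all others: Varga beats Ueda beats Quinn beats Varga, a majority cycle.

There is no Condorcet winner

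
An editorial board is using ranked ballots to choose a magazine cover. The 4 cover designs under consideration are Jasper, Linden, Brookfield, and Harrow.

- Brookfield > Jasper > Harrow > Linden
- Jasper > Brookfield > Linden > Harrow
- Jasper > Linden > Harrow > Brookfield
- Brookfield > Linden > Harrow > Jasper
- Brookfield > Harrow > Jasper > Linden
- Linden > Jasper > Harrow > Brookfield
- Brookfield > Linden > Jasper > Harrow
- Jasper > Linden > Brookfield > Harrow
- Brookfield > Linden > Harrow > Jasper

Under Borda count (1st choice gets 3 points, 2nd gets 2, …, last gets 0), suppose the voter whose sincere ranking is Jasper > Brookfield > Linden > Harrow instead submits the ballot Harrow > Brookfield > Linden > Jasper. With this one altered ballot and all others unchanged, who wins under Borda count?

Brookfield

Borda totals with the altered ballot: Jasper 12, Linden 14, Brookfield 18, Harrow 10.
The winner is unchanged: still Brookfield.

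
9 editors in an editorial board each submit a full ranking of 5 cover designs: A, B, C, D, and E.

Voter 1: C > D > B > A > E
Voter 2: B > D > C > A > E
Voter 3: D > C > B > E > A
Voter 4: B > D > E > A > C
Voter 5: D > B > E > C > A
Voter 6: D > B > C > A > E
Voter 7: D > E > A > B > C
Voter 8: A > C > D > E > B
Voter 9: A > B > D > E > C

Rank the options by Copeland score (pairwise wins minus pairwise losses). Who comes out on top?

D

Pairwise results:
  A vs B: B wins 6–3.
  A vs C: C wins 5–4.
  A vs D: D wins 7–2.
  A vs E: A wins 5–4.
  B vs C: B wins 6–3.
  B vs D: D wins 6–3.
  B vs E: B wins 7–2.
  C vs D: D wins 7–2.
  C vs E: C wins 5–4.
  D vs E: D wins 9–0.
Copeland scores (wins − losses):
  A: 1 − 3 = -2
  B: 3 − 1 = 2
  C: 2 − 2 = 0
  D: 4 − 0 = 4
  E: 0 − 4 = -4
D has the best Copeland score.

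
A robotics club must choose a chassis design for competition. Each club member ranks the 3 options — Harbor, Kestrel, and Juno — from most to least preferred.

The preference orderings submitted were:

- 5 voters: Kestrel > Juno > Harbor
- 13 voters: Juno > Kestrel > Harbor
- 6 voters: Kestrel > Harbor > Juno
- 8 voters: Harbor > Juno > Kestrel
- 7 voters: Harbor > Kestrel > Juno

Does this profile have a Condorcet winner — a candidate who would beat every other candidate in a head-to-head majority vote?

No

Head-to-head results (39 voters total):
Harbor vs Kestrel: Kestrel wins 24–15.
Harbor vs Juno: Harbor wins 21–18.
Kestrel vs Juno: Juno wins 21–18.
No candidate beats all others: Harbor beats Juno beats Kestrel beats Harbor, a majority cycle.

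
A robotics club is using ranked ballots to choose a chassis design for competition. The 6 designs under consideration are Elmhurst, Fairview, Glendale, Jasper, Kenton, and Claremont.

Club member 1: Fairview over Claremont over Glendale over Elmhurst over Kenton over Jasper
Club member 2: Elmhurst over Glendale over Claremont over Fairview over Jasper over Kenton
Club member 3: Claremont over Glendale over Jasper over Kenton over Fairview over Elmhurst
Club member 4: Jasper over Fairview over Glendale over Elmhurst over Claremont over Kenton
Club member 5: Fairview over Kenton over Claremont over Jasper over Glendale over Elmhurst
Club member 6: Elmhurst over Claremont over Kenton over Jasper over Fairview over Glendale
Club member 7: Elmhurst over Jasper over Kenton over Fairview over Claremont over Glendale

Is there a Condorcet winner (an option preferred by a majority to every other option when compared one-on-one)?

Head-to-head results (7 voters total):
Elmhurst vs Fairview: Fairview wins 4–3.
Elmhurst vs Glendale: Glendale wins 4–3.
Elmhurst vs Jasper: Elmhurst wins 4–3.
Elmhurst vs Kenton: Elmhurst wins 5–2.
Elmhurst vs Claremont: Elmhurst wins 4–3.
Fairview vs Glendale: Fairview wins 5–2.
Fairview vs Jasper: Jasper wins 4–3.
Fairview vs Kenton: Fairview wins 4–3.
Fairview vs Claremont: Fairview wins 4–3.
Glendale vs Jasper: Jasper wins 4–3.
Glendale vs Kenton: Glendale wins 4–3.
Glendale vs Claremont: Claremont wins 5–2.
Jasper vs Kenton: Jasper wins 4–3.
Jasper vs Claremont: Claremont wins 5–2.
Kenton vs Claremont: Claremont wins 5–2.
No candidate beats all others: Elmhurst beats Jasper beats Fairview beats Elmhurst, a majority cycle.

No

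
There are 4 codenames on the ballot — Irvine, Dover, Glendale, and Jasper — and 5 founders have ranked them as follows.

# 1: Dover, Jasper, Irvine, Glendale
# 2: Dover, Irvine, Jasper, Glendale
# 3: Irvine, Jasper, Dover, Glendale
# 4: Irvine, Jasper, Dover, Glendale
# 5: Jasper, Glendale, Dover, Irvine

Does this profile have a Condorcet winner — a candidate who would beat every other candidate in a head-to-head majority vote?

No

Head-to-head results (5 voters total):
Irvine vs Dover: Dover wins 3–2.
Irvine vs Glendale: Irvine wins 4–1.
Irvine vs Jasper: Irvine wins 3–2.
Dover vs Glendale: Dover wins 4–1.
Dover vs Jasper: Jasper wins 3–2.
Glendale vs Jasper: Jasper wins 5–0.
No candidate beats all others: Irvine beats Jasper beats Dover beats Irvine, a majority cycle.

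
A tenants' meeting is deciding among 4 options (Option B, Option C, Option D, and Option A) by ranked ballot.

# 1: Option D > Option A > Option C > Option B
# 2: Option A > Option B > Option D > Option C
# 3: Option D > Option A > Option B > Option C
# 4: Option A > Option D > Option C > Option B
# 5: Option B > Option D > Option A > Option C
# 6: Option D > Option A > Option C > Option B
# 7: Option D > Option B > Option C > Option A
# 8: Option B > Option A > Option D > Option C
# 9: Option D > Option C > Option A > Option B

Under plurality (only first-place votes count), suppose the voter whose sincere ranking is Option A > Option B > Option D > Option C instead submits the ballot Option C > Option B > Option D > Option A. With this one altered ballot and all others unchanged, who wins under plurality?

Option D

First-place totals with the altered ballot: Option B 2, Option C 1, Option D 5, Option A 1.
The winner is unchanged: still Option D.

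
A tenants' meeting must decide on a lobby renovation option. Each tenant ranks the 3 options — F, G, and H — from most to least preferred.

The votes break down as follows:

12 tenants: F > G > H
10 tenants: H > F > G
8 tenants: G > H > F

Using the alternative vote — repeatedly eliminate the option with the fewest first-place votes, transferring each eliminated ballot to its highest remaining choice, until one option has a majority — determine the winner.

Round 1: F 12, H 10, G 8. G has the fewest and is eliminated.
Round 2: H 18, F 12. H has a majority.

H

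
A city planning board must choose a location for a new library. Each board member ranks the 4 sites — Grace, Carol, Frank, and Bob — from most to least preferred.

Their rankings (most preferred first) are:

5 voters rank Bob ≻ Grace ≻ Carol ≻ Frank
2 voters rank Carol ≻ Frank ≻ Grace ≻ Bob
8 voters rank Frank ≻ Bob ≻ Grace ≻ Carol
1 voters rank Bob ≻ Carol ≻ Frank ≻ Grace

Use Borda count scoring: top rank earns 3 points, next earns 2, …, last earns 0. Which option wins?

Borda scores:
  Grace: 5·2 + 2·1 + 8·1 + 0 = 20
  Carol: 5·1 + 2·3 + 8·0 + 2 = 13
  Frank: 5·0 + 2·2 + 8·3 + 1 = 29
  Bob: 5·3 + 2·0 + 8·2 + 3 = 34
Bob has the highest total.

Bob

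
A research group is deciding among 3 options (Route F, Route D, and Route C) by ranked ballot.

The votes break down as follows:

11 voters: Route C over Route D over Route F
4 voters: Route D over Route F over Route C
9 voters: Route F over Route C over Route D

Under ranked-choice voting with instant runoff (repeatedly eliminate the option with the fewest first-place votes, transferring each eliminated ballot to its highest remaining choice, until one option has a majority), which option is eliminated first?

Round 1: Route C 11, Route F 9, Route D 4. Route D has the fewest and is eliminated.
Round 2: Route F 13, Route C 11. Route F has a majority.

Route D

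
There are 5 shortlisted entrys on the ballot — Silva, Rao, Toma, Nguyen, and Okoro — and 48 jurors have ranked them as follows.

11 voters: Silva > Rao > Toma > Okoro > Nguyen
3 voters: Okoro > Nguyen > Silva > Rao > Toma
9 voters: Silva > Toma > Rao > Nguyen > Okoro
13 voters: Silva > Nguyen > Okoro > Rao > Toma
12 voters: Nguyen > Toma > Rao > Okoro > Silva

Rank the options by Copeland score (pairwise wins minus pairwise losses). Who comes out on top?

Silva

Pairwise results:
  Silva vs Rao: Silva wins 36–12.
  Silva vs Toma: Silva wins 36–12.
  Silva vs Nguyen: Silva wins 33–15.
  Silva vs Okoro: Silva wins 33–15.
  Rao vs Toma: Rao wins 27–21.
  Rao vs Nguyen: Nguyen wins 28–20.
  Rao vs Okoro: Rao wins 32–16.
  Toma vs Nguyen: Nguyen wins 28–20.
  Toma vs Okoro: Toma wins 32–16.
  Nguyen vs Okoro: Nguyen wins 34–14.
Copeland scores (wins − losses):
  Silva: 4 − 0 = 4
  Rao: 2 − 2 = 0
  Toma: 1 − 3 = -2
  Nguyen: 3 − 1 = 2
  Okoro: 0 − 4 = -4
Silva has the best Copeland score.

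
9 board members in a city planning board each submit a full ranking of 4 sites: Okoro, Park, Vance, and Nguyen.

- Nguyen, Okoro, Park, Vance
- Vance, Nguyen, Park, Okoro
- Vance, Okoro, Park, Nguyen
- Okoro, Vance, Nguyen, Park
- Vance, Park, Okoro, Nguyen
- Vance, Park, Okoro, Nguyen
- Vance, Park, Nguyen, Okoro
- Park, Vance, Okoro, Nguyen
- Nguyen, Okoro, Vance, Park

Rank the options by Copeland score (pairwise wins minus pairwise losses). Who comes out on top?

Vance

Pairwise results:
  Okoro vs Park: Park wins 5–4.
  Okoro vs Vance: Vance wins 6–3.
  Okoro vs Nguyen: Okoro wins 5–4.
  Park vs Vance: Vance wins 7–2.
  Park vs Nguyen: Park wins 5–4.
  Vance vs Nguyen: Vance wins 7–2.
Copeland scores (wins − losses):
  Okoro: 1 − 2 = -1
  Park: 2 − 1 = 1
  Vance: 3 − 0 = 3
  Nguyen: 0 − 3 = -3
Vance has the best Copeland score.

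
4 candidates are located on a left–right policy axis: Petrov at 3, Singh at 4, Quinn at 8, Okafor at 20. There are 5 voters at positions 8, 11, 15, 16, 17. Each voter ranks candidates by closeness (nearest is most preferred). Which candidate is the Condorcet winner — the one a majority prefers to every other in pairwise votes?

Okafor

With single-peaked preferences on a line, the Condorcet winner is the candidate closest to the median voter.
The median voter (position 15) is closest to Okafor at 20.
Check: Okafor vs Quinn — voters closer to Okafor: 3 of 5.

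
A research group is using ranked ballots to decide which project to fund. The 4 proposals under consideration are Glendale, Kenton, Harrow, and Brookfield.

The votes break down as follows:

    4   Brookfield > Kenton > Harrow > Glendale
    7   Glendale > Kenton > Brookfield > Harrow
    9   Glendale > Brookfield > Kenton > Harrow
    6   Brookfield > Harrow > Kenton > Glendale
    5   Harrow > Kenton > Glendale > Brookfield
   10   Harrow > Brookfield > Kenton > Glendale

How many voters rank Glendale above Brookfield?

Ballots ranking Glendale above Brookfield: 7+9+5 = 21.
Ballots ranking Brookfield above Glendale: 4+6+10 = 20.
So 21 of 41 voters prefer Glendale to Brookfield.

21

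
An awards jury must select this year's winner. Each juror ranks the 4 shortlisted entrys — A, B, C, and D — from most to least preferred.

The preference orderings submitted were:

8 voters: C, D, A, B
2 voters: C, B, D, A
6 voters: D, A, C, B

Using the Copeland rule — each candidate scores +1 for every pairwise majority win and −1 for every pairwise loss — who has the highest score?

Pairwise results:
  A vs B: A wins 14–2.
  A vs C: C wins 10–6.
  A vs D: D wins 16–0.
  B vs C: C wins 16–0.
  B vs D: D wins 14–2.
  C vs D: C wins 10–6.
Copeland scores (wins − losses):
  A: 1 − 2 = -1
  B: 0 − 3 = -3
  C: 3 − 0 = 3
  D: 2 − 1 = 1
C has the best Copeland score.

C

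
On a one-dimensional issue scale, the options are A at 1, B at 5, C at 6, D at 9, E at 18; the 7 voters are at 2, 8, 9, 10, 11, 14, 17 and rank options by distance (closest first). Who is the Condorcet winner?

With single-peaked preferences on a line, the Condorcet winner is the candidate closest to the median voter.
The median voter (position 10) is closest to D at 9.
Check: D vs E — voters closer to D: 5 of 7.

D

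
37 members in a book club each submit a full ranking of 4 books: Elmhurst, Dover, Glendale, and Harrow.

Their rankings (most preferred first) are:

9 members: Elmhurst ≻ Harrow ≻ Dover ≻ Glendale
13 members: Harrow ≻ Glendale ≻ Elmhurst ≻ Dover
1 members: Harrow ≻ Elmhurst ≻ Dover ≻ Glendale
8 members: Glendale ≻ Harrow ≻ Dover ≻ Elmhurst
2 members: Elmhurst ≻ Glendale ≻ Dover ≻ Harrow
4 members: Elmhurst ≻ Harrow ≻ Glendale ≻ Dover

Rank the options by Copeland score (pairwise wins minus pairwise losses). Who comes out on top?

Pairwise results:
  Elmhurst vs Dover: Elmhurst wins 29–8.
  Elmhurst vs Glendale: Glendale wins 21–16.
  Elmhurst vs Harrow: Harrow wins 22–15.
  Dover vs Glendale: Glendale wins 27–10.
  Dover vs Harrow: Harrow wins 35–2.
  Glendale vs Harrow: Harrow wins 27–10.
Copeland scores (wins − losses):
  Elmhurst: 1 − 2 = -1
  Dover: 0 − 3 = -3
  Glendale: 2 − 1 = 1
  Harrow: 3 − 0 = 3
Harrow has the best Copeland score.

Harrow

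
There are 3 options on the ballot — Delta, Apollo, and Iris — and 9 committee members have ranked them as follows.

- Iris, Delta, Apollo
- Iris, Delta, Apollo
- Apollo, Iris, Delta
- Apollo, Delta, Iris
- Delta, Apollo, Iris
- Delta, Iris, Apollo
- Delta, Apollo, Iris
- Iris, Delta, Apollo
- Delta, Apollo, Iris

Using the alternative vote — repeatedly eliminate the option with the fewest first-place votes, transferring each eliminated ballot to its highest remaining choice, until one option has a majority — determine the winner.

Round 1: Delta 4, Iris 3, Apollo 2. Apollo has the fewest and is eliminated.
Round 2: Delta 5, Iris 4. Delta has a majority.

Delta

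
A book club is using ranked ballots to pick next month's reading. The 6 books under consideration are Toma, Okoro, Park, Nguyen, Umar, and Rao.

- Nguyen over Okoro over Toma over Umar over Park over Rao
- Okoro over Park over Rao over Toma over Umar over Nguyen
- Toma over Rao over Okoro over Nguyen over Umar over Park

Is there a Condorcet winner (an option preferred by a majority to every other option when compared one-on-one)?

Head-to-head results (3 voters total):
Toma vs Okoro: Okoro wins 2–1.
Toma vs Park: Toma wins 2–1.
Toma vs Nguyen: Toma wins 2–1.
Toma vs Umar: Toma wins 3–0.
Toma vs Rao: Toma wins 2–1.
Okoro vs Park: Okoro wins 3–0.
Okoro vs Nguyen: Okoro wins 2–1.
Okoro vs Umar: Okoro wins 3–0.
Okoro vs Rao: Okoro wins 2–1.
Park vs Nguyen: Nguyen wins 2–1.
Park vs Umar: Umar wins 2–1.
Park vs Rao: Park wins 2–1.
Nguyen vs Umar: Nguyen wins 2–1.
Nguyen vs Rao: Rao wins 2–1.
Umar vs Rao: Rao wins 2–1.
Okoro beats each rival — Toma (2–1), Park (3–0), Nguyen (2–1), Umar (3–0), Rao (2–1) — so Okoro is the Condorcet winner.

Yes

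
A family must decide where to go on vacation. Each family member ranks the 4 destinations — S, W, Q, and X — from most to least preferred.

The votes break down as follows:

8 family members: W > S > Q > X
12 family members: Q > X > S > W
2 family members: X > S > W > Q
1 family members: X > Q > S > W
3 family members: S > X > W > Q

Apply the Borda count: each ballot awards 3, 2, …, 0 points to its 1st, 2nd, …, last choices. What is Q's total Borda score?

46

Borda scores:
  S: 8·2 + 12·1 + 2·2 + 1 + 3·3 = 42
  W: 8·3 + 12·0 + 2·1 + 0 + 3·1 = 29
  Q: 8·1 + 12·3 + 2·0 + 2 + 3·0 = 46
  X: 8·0 + 12·2 + 2·3 + 3 + 3·2 = 39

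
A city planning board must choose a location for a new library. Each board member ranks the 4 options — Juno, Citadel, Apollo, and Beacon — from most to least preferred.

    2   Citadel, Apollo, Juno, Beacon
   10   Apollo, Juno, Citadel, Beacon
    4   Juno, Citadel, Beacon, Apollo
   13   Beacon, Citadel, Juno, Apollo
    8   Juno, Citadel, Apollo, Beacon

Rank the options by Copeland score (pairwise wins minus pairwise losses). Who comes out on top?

Juno

Pairwise results:
  Juno vs Citadel: Juno wins 22–15.
  Juno vs Apollo: Juno wins 25–12.
  Juno vs Beacon: Juno wins 24–13.
  Citadel vs Apollo: Citadel wins 27–10.
  Citadel vs Beacon: Citadel wins 24–13.
  Apollo vs Beacon: Apollo wins 20–17.
Copeland scores (wins − losses):
  Juno: 3 − 0 = 3
  Citadel: 2 − 1 = 1
  Apollo: 1 − 2 = -1
  Beacon: 0 − 3 = -3
Juno has the best Copeland score.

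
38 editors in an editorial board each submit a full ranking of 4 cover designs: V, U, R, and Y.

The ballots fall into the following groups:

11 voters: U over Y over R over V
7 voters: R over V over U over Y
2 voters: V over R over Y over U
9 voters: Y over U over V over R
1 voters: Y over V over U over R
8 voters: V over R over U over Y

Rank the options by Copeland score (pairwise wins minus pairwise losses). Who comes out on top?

U

Pairwise results:
  V vs U: U wins 20–18.
  V vs R: V wins 20–18.
  V vs Y: Y wins 21–17.
  U vs R: U wins 21–17.
  U vs Y: U wins 26–12.
  R vs Y: Y wins 21–17.
Copeland scores (wins − losses):
  V: 1 − 2 = -1
  U: 3 − 0 = 3
  R: 0 − 3 = -3
  Y: 2 − 1 = 1
U has the best Copeland score.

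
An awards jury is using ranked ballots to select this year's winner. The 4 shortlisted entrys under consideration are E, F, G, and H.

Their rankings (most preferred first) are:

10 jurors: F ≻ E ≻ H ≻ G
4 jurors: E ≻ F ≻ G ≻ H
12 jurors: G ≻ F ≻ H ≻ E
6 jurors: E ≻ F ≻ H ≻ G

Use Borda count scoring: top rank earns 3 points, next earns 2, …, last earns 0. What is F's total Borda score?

Borda scores:
  E: 10·2 + 4·3 + 12·0 + 6·3 = 50
  F: 10·3 + 4·2 + 12·2 + 6·2 = 74
  G: 10·0 + 4·1 + 12·3 + 6·0 = 40
  H: 10·1 + 4·0 + 12·1 + 6·1 = 28

74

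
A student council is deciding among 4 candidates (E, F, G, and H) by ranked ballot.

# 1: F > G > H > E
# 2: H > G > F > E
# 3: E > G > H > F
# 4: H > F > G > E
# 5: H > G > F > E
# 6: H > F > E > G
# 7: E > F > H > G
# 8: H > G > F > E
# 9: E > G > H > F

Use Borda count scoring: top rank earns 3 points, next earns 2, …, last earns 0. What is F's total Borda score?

12

Borda scores:
  E: 0 + 0 + 3 + 0 + 0 + 1 + 3 + 0 + 3 = 10
  F: 3 + 1 + 0 + 2 + 1 + 2 + 2 + 1 + 0 = 12
  G: 2 + 2 + 2 + 1 + 2 + 0 + 0 + 2 + 2 = 13
  H: 1 + 3 + 1 + 3 + 3 + 3 + 1 + 3 + 1 = 19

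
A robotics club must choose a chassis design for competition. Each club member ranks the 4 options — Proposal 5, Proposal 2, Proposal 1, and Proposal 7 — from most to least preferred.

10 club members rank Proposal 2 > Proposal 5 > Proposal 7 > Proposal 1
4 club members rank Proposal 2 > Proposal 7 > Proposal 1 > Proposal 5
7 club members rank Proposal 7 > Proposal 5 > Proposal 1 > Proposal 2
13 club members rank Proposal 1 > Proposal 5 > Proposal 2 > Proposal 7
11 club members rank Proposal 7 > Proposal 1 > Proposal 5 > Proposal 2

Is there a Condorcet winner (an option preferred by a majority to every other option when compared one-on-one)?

Head-to-head results (45 voters total):
Proposal 5 vs Proposal 2: Proposal 5 wins 31–14.
Proposal 5 vs Proposal 1: Proposal 1 wins 28–17.
Proposal 5 vs Proposal 7: Proposal 5 wins 23–22.
Proposal 2 vs Proposal 1: Proposal 1 wins 31–14.
Proposal 2 vs Proposal 7: Proposal 2 wins 27–18.
Proposal 1 vs Proposal 7: Proposal 7 wins 32–13.
No candidate beats all others: Proposal 5 beats Proposal 7 beats Proposal 1 beats Proposal 5, a majority cycle.

No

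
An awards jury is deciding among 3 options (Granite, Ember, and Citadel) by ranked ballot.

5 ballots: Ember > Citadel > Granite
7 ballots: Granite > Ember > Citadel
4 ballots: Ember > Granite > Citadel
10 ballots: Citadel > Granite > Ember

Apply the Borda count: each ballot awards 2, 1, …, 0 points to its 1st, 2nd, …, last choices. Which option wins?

Borda scores:
  Granite: 5·0 + 7·2 + 4·1 + 10·1 = 28
  Ember: 5·2 + 7·1 + 4·2 + 10·0 = 25
  Citadel: 5·1 + 7·0 + 4·0 + 10·2 = 25
Granite has the highest total.

Granite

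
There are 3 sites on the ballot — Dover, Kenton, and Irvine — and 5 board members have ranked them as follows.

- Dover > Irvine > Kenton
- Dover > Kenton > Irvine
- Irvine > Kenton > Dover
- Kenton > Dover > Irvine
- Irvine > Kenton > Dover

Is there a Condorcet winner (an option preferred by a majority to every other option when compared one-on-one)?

No

Head-to-head results (5 voters total):
Dover vs Kenton: Kenton wins 3–2.
Dover vs Irvine: Dover wins 3–2.
Kenton vs Irvine: Irvine wins 3–2.
No candidate beats all others: Dover beats Irvine beats Kenton beats Dover, a majority cycle.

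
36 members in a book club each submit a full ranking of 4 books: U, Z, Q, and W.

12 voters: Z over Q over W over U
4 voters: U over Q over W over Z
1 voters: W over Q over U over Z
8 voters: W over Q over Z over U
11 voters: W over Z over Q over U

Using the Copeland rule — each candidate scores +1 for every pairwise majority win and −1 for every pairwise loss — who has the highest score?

W

Pairwise results:
  U vs Z: Z wins 31–5.
  U vs Q: Q wins 32–4.
  U vs W: W wins 32–4.
  Z vs Q: Z wins 23–13.
  Z vs W: W wins 24–12.
  Q vs W: W wins 20–16.
Copeland scores (wins − losses):
  U: 0 − 3 = -3
  Z: 2 − 1 = 1
  Q: 1 − 2 = -1
  W: 3 − 0 = 3
W has the best Copeland score.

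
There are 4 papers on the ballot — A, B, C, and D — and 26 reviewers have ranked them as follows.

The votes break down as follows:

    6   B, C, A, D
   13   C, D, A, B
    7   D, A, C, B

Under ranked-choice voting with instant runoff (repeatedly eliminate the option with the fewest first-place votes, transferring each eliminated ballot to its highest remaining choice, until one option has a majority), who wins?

C

Round 1: C 13, D 7, B 6, A 0. A has the fewest and is eliminated.
Round 2: C 13, D 7, B 6. B has the fewest and is eliminated.
Round 3: C 19, D 7. C has a majority.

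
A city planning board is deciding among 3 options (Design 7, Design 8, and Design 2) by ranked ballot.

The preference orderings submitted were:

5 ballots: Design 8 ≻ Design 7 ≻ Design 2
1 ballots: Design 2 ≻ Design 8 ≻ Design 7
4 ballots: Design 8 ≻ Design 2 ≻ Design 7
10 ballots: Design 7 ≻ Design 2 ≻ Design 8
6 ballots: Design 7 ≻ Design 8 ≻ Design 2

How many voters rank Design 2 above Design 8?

Ballots ranking Design 2 above Design 8: 1+10 = 11.
Ballots ranking Design 8 above Design 2: 5+4+6 = 15.
So 11 of 26 voters prefer Design 2 to Design 8.

11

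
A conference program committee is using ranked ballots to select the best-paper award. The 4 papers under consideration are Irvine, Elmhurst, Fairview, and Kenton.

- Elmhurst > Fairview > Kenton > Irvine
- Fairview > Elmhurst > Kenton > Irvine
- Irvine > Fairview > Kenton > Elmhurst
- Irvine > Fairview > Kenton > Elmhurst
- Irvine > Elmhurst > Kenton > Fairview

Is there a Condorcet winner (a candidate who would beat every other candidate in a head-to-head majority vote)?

Head-to-head results (5 voters total):
Irvine vs Elmhurst: Irvine wins 3–2.
Irvine vs Fairview: Irvine wins 3–2.
Irvine vs Kenton: Irvine wins 3–2.
Elmhurst vs Fairview: Fairview wins 3–2.
Elmhurst vs Kenton: Elmhurst wins 3–2.
Fairview vs Kenton: Fairview wins 4–1.
Irvine beats each rival — Elmhurst (3–2), Fairview (3–2), Kenton (3–2) — so Irvine is the Condorcet winner.

Yes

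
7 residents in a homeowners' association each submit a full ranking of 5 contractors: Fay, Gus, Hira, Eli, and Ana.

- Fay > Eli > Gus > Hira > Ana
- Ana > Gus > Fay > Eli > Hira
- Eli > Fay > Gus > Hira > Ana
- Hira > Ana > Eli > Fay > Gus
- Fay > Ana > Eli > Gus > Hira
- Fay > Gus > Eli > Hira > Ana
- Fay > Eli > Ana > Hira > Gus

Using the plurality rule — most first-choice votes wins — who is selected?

Fay

First-place vote totals:
  Fay: 4
  Gus: 0
  Hira: 1
  Eli: 1
  Ana: 1
Fay has the most first-place votes.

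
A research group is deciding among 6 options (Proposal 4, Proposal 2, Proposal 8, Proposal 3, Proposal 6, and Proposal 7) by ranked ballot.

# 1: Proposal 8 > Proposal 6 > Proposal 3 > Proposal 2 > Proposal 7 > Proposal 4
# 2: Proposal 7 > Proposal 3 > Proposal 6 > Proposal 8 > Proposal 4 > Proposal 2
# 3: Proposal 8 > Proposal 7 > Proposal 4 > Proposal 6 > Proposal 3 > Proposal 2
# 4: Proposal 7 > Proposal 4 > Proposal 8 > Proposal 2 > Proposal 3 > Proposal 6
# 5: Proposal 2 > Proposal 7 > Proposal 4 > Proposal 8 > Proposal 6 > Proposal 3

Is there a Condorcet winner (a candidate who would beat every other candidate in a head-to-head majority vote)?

Head-to-head results (5 voters total):
Proposal 4 vs Proposal 2: Proposal 4 wins 3–2.
Proposal 4 vs Proposal 8: Proposal 8 wins 3–2.
Proposal 4 vs Proposal 3: Proposal 4 wins 3–2.
Proposal 4 vs Proposal 6: Proposal 4 wins 3–2.
Proposal 4 vs Proposal 7: Proposal 7 wins 5–0.
Proposal 2 vs Proposal 8: Proposal 8 wins 4–1.
Proposal 2 vs Proposal 3: Proposal 3 wins 3–2.
Proposal 2 vs Proposal 6: Proposal 6 wins 3–2.
Proposal 2 vs Proposal 7: Proposal 7 wins 3–2.
Proposal 8 vs Proposal 3: Proposal 8 wins 4–1.
Proposal 8 vs Proposal 6: Proposal 8 wins 4–1.
Proposal 8 vs Proposal 7: Proposal 7 wins 3–2.
Proposal 3 vs Proposal 6: Proposal 6 wins 3–2.
Proposal 3 vs Proposal 7: Proposal 7 wins 4–1.
Proposal 6 vs Proposal 7: Proposal 7 wins 4–1.
Proposal 7 beats each rival — Proposal 4 (5–0), Proposal 2 (3–2), Proposal 8 (3–2), Proposal 3 (4–1), Proposal 6 (4–1) — so Proposal 7 is the Condorcet winner.

Yes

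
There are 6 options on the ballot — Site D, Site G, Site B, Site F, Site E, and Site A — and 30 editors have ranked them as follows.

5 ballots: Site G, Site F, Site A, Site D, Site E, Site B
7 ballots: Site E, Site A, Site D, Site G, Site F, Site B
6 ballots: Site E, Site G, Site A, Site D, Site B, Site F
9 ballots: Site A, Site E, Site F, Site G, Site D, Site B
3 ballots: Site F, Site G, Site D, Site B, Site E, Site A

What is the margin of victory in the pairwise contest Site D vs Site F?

Ballots ranking Site D above Site F: 7+6 = 13.
Ballots ranking Site F above Site D: 5+9+3 = 17.
Site F wins 17–13, a margin of 4.

4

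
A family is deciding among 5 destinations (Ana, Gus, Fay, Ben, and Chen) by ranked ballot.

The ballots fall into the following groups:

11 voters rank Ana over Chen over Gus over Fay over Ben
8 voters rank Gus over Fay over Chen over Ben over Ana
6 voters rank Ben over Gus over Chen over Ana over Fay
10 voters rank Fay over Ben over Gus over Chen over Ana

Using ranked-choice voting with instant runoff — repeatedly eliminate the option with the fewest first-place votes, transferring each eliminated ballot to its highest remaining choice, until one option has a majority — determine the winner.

Round 1: Ana 11, Fay 10, Gus 8, Ben 6, Chen 0. Chen has the fewest and is eliminated.
Round 2: Ana 11, Fay 10, Gus 8, Ben 6. Ben has the fewest and is eliminated.
Round 3: Gus 14, Ana 11, Fay 10. Fay has the fewest and is eliminated.
Round 4: Gus 24, Ana 11. Gus has a majority.

Gus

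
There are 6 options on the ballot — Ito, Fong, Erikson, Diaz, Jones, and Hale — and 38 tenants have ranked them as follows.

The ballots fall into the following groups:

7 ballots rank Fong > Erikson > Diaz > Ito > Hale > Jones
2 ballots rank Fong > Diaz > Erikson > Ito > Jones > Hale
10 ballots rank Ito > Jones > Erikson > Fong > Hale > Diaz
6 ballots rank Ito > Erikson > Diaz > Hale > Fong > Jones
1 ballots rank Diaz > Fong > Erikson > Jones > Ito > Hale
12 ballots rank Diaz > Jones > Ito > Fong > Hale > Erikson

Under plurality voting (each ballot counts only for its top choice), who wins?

First-place vote totals:
  Ito: 16
  Fong: 9
  Erikson: 0
  Diaz: 13
  Jones: 0
  Hale: 0
Ito has the most first-place votes.

Ito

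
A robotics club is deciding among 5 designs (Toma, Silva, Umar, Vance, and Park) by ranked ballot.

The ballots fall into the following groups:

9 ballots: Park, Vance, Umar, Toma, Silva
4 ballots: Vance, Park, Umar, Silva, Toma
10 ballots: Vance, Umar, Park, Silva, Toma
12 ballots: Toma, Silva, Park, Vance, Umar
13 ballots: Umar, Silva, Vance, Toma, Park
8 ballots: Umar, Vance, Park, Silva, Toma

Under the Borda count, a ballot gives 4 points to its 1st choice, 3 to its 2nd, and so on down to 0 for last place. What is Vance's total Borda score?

Borda scores:
  Toma: 9·1 + 4·0 + 10·0 + 12·4 + 13·1 + 8·0 = 70
  Silva: 9·0 + 4·1 + 10·1 + 12·3 + 13·3 + 8·1 = 97
  Umar: 9·2 + 4·2 + 10·3 + 12·0 + 13·4 + 8·4 = 140
  Vance: 9·3 + 4·4 + 10·4 + 12·1 + 13·2 + 8·3 = 145
  Park: 9·4 + 4·3 + 10·2 + 12·2 + 13·0 + 8·2 = 108

145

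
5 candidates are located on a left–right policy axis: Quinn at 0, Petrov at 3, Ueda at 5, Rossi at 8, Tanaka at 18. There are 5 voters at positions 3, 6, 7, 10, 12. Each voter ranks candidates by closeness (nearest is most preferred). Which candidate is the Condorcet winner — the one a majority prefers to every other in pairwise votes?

Rossi

With single-peaked preferences on a line, the Condorcet winner is the candidate closest to the median voter.
The median voter (position 7) is closest to Rossi at 8.
Check: Rossi vs Petrov — voters closer to Rossi: 4 of 5.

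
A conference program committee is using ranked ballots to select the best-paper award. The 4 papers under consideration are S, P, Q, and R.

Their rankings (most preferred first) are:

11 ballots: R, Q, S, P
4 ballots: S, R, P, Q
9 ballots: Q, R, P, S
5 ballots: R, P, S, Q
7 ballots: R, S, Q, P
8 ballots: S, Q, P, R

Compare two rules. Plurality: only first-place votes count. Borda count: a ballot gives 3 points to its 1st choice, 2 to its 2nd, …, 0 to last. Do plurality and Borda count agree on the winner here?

Yes

Plurality first-place counts: S 12, P 0, Q 9, R 23 → R.
Borda totals: S 66, P 31, Q 72, R 95 → R.
The two rules agree on R.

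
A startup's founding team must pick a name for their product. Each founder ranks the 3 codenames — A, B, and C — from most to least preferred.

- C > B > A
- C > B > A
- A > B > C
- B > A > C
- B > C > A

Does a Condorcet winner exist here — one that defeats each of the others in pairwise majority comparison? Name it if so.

B

Head-to-head results (5 voters total):
A vs B: B wins 4–1.
A vs C: C wins 3–2.
B vs C: B wins 3–2.
B beats each rival — A (4–1), C (3–2) — so B is the Condorcet winner.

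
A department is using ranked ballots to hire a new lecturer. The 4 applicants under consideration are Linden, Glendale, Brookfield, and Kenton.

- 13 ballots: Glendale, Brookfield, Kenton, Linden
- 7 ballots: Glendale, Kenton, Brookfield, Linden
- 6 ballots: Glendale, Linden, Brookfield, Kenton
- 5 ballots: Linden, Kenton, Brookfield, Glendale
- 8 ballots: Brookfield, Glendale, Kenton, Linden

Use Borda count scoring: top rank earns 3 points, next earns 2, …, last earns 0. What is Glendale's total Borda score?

Borda scores:
  Linden: 13·0 + 7·0 + 6·2 + 5·3 + 8·0 = 27
  Glendale: 13·3 + 7·3 + 6·3 + 5·0 + 8·2 = 94
  Brookfield: 13·2 + 7·1 + 6·1 + 5·1 + 8·3 = 68
  Kenton: 13·1 + 7·2 + 6·0 + 5·2 + 8·1 = 45

94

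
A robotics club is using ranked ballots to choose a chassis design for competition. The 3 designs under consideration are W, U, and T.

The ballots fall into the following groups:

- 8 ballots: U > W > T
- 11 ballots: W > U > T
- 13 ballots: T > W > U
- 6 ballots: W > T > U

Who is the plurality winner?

W

First-place vote totals:
  W: 17
  U: 8
  T: 13
W has the most first-place votes.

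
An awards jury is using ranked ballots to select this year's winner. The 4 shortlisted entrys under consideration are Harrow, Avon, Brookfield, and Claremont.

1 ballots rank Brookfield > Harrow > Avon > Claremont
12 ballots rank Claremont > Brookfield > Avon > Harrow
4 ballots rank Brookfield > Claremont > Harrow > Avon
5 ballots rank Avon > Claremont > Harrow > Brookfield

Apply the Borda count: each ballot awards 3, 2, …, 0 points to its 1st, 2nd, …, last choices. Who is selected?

Borda scores:
  Harrow: 2 + 12·0 + 4·1 + 5·1 = 11
  Avon: 1 + 12·1 + 4·0 + 5·3 = 28
  Brookfield: 3 + 12·2 + 4·3 + 5·0 = 39
  Claremont: 0 + 12·3 + 4·2 + 5·2 = 54
Claremont has the highest total.

Claremont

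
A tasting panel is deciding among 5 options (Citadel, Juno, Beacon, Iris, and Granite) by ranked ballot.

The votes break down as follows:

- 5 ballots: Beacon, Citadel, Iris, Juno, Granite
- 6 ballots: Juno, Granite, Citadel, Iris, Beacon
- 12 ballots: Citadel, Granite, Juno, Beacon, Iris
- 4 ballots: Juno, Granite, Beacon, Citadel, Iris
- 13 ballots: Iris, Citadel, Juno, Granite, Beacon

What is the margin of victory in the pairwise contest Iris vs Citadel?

14

Ballots ranking Iris above Citadel: 13.
Ballots ranking Citadel above Iris: 5+6+12+4 = 27.
Citadel wins 27–13, a margin of 14.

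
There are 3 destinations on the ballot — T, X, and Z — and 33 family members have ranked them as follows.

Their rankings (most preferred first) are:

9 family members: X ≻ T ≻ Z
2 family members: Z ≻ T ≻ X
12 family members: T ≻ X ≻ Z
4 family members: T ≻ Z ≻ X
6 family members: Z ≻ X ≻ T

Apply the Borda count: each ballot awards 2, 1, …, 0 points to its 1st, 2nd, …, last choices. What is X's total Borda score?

Borda scores:
  T: 9·1 + 2·1 + 12·2 + 4·2 + 6·0 = 43
  X: 9·2 + 2·0 + 12·1 + 4·0 + 6·1 = 36
  Z: 9·0 + 2·2 + 12·0 + 4·1 + 6·2 = 20

36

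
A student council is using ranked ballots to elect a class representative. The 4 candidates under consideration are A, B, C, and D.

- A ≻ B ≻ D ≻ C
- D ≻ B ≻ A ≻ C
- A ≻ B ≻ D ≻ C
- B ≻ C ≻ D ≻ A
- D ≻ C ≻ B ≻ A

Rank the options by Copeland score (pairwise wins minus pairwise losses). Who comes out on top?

Pairwise results:
  A vs B: B wins 3–2.
  A vs C: A wins 3–2.
  A vs D: D wins 3–2.
  B vs C: B wins 4–1.
  B vs D: B wins 3–2.
  C vs D: D wins 4–1.
Copeland scores (wins − losses):
  A: 1 − 2 = -1
  B: 3 − 0 = 3
  C: 0 − 3 = -3
  D: 2 − 1 = 1
B has the best Copeland score.

B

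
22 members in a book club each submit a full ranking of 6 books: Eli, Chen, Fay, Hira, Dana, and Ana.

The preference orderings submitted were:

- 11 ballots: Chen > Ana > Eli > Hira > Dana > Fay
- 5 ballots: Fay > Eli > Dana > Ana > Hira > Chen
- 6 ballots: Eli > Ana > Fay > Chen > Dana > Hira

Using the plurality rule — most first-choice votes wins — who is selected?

Chen

First-place vote totals:
  Eli: 6
  Chen: 11
  Fay: 5
  Hira: 0
  Dana: 0
  Ana: 0
Chen has the most first-place votes.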